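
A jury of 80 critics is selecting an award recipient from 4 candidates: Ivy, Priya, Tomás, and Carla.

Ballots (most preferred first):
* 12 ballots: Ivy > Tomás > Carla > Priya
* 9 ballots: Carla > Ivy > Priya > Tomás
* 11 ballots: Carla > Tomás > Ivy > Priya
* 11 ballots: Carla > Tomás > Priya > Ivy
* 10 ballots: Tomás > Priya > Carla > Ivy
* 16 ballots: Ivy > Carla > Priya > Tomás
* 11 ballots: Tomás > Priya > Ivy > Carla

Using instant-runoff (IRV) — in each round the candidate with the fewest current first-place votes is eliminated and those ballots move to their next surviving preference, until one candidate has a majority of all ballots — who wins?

Round 1: Ivy 28, Priya 0, Tomás 21, Carla 31. Priya eliminated.
Round 2: Ivy 28, Tomás 21, Carla 31. Tomás eliminated.
Round 3: Ivy 39, Carla 41. Carla has a majority (≥41).

Carla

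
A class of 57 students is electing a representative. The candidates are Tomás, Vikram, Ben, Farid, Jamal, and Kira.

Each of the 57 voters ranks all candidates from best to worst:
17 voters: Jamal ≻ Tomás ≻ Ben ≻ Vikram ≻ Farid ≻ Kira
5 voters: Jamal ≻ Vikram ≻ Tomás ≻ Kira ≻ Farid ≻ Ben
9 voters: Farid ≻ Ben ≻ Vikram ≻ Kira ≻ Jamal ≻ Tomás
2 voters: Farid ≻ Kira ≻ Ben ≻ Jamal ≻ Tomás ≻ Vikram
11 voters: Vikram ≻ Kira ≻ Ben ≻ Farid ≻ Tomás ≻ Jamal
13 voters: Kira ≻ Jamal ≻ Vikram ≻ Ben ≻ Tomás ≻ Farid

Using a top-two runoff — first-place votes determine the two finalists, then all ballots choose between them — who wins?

Round 1 first-place votes: Tomás 0, Vikram 11, Ben 0, Farid 11, Jamal 22, Kira 13. Jamal and Kira advance.
Runoff: Jamal is ranked above Kira on 22 ballots, Kira above Jamal on 35.

Kira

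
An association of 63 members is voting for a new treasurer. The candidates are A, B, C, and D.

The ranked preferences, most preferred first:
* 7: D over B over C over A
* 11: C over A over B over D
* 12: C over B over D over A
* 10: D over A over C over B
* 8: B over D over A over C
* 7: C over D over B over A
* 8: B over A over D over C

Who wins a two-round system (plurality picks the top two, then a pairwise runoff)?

Round 1 first-place votes: A 0, B 16, C 30, D 17. C and D advance.
Runoff: C is ranked above D on 30 ballots, D above C on 33.

D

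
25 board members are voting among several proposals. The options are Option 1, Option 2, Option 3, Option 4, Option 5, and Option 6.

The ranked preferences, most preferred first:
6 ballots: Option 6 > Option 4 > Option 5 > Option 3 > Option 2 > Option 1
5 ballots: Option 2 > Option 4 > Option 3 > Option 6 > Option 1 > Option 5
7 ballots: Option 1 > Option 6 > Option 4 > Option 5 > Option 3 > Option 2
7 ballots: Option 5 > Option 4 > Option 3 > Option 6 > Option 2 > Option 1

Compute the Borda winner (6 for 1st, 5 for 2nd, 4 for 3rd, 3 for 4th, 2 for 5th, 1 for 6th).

Option 1: 6×1 + 5×2 + 7×6 + 7×1 = 65
Option 2: 6×2 + 5×6 + 7×1 + 7×2 = 63
Option 3: 6×3 + 5×4 + 7×2 + 7×4 = 80
Option 4: 6×5 + 5×5 + 7×4 + 7×5 = 118
Option 5: 6×4 + 5×1 + 7×3 + 7×6 = 92
Option 6: 6×6 + 5×3 + 7×5 + 7×3 = 107

Option 4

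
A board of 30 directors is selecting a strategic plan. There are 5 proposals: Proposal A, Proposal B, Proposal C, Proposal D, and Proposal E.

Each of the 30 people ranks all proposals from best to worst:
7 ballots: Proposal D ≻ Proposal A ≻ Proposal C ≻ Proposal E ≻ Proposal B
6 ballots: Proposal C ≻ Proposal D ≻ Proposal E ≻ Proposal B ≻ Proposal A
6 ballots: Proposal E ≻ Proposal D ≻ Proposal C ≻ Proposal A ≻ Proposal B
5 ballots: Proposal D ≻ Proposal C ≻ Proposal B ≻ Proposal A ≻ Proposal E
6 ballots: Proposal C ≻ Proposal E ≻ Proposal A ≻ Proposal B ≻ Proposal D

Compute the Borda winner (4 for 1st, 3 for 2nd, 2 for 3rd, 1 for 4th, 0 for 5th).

Proposal C

Proposal A: 7×3 + 6×0 + 6×1 + 5×1 + 6×2 = 44
Proposal B: 7×0 + 6×1 + 6×0 + 5×2 + 6×1 = 22
Proposal C: 7×2 + 6×4 + 6×2 + 5×3 + 6×4 = 89
Proposal D: 7×4 + 6×3 + 6×3 + 5×4 + 6×0 = 84
Proposal E: 7×1 + 6×2 + 6×4 + 5×0 + 6×3 = 61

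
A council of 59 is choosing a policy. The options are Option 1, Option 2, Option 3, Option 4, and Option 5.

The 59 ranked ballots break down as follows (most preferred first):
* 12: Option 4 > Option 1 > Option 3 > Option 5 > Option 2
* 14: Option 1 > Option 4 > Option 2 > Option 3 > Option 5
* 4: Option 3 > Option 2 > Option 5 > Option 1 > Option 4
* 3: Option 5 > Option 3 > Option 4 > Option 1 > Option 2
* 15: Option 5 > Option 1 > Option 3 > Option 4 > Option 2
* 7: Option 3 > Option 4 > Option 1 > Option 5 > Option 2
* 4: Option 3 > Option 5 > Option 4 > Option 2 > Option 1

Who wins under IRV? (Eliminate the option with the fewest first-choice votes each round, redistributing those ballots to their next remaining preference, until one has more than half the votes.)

Option 1

Round 1: Option 1 14, Option 2 0, Option 3 15, Option 4 12, Option 5 18. Option 2 eliminated.
Round 2: Option 1 14, Option 3 15, Option 4 12, Option 5 18. Option 4 eliminated.
Round 3: Option 1 26, Option 3 15, Option 5 18. Option 3 eliminated.
Round 4: Option 1 33, Option 5 26. Option 1 has a majority (≥30).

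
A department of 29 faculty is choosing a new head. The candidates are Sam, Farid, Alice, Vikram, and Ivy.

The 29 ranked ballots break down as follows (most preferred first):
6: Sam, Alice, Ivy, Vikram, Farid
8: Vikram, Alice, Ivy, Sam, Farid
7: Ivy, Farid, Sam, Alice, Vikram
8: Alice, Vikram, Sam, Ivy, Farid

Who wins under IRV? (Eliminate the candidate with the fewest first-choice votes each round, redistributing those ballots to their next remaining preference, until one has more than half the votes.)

Round 1: Sam 6, Farid 0, Alice 8, Vikram 8, Ivy 7. Farid eliminated.
Round 2: Sam 6, Alice 8, Vikram 8, Ivy 7. Sam eliminated.
Round 3: Alice 14, Vikram 8, Ivy 7. Ivy eliminated.
Round 4: Alice 21, Vikram 8. Alice has a majority (≥15).

Alice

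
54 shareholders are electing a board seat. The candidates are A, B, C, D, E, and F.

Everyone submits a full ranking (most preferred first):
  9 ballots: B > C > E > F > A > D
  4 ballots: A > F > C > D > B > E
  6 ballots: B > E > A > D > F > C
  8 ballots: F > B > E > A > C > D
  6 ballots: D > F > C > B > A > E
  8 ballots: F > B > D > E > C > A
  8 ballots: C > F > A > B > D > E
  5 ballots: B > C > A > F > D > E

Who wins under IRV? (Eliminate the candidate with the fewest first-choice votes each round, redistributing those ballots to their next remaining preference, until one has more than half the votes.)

F

Round 1: A 4, B 20, C 8, D 6, E 0, F 16. E eliminated.
Round 2: A 4, B 20, C 8, D 6, F 16. A eliminated.
Round 3: B 20, C 8, D 6, F 20. D eliminated.
Round 4: B 20, C 8, F 26. C eliminated.
Round 5: B 20, F 34. F has a majority (≥28).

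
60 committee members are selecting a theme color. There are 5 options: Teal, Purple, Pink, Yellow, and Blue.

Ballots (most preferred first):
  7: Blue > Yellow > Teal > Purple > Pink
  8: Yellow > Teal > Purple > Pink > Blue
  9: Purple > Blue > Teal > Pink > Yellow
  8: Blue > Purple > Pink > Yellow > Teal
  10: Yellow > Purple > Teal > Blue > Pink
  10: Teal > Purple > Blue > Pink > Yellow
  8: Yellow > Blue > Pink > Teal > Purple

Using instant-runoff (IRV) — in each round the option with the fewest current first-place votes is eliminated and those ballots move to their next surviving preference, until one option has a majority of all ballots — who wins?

Round 1: Teal 10, Purple 9, Pink 0, Yellow 26, Blue 15. Pink eliminated.
Round 2: Teal 10, Purple 9, Yellow 26, Blue 15. Purple eliminated.
Round 3: Teal 10, Yellow 26, Blue 24. Teal eliminated.
Round 4: Yellow 26, Blue 34. Blue has a majority (≥31).

Blue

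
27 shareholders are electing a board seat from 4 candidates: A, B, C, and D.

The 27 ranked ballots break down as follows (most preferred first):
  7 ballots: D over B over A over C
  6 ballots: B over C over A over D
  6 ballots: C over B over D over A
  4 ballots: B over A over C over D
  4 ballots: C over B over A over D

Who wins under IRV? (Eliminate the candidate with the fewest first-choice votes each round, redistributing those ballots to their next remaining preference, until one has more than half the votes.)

Round 1: A 0, B 10, C 10, D 7. A eliminated.
Round 2: B 10, C 10, D 7. D eliminated.
Round 3: B 17, C 10. B has a majority (≥14).

B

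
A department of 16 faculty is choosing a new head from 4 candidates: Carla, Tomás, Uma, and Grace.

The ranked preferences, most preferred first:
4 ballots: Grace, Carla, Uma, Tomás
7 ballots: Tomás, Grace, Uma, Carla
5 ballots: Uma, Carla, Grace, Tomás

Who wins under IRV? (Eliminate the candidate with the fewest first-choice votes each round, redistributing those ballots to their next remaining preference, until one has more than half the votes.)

Uma

Round 1: Carla 0, Tomás 7, Uma 5, Grace 4. Carla eliminated.
Round 2: Tomás 7, Uma 5, Grace 4. Grace eliminated.
Round 3: Tomás 7, Uma 9. Uma has a majority (≥9).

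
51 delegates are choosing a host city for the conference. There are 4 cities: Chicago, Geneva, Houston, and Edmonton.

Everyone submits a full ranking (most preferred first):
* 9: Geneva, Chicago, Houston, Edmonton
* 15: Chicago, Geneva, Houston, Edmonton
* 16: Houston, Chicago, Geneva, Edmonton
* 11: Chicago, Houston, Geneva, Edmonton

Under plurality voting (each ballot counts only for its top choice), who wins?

Chicago

First-place votes: Chicago 26, Geneva 9, Houston 16, Edmonton 0.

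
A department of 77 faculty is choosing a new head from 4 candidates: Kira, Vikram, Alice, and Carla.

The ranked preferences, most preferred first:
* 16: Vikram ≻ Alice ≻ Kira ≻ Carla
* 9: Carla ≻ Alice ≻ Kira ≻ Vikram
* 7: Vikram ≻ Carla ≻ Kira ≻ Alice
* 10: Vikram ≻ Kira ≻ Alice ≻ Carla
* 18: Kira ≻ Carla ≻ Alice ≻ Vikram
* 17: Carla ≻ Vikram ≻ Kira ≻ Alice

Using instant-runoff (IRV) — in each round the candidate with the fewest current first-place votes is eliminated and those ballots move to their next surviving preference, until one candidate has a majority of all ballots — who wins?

Carla

Round 1: Kira 18, Vikram 33, Alice 0, Carla 26. Alice eliminated.
Round 2: Kira 18, Vikram 33, Carla 26. Kira eliminated.
Round 3: Vikram 33, Carla 44. Carla has a majority (≥39).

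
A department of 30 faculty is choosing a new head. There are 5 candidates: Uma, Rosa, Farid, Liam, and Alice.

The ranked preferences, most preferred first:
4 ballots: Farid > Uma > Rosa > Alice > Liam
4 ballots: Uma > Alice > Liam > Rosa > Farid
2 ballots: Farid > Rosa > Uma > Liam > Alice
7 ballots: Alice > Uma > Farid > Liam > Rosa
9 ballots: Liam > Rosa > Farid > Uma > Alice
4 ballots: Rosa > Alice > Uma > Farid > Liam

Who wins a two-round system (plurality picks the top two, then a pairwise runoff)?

Round 1 first-place votes: Uma 4, Rosa 4, Farid 6, Liam 9, Alice 7. Liam and Alice advance.
Runoff: Liam is ranked above Alice on 11 ballots, Alice above Liam on 19.

Alice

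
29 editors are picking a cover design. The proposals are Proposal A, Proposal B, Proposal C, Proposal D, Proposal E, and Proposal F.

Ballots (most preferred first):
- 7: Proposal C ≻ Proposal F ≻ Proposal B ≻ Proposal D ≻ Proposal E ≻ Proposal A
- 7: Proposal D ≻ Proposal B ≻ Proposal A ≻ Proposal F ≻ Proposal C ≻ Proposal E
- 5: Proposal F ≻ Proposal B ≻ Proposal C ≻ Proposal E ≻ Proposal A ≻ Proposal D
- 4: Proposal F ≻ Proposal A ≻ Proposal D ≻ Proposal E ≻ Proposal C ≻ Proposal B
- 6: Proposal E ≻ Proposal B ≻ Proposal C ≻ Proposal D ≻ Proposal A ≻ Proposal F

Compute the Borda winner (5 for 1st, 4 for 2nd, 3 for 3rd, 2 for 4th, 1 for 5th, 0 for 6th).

Proposal A: 7×0 + 7×3 + 5×1 + 4×4 + 6×1 = 48
Proposal B: 7×3 + 7×4 + 5×4 + 4×0 + 6×4 = 93
Proposal C: 7×5 + 7×1 + 5×3 + 4×1 + 6×3 = 79
Proposal D: 7×2 + 7×5 + 5×0 + 4×3 + 6×2 = 73
Proposal E: 7×1 + 7×0 + 5×2 + 4×2 + 6×5 = 55
Proposal F: 7×4 + 7×2 + 5×5 + 4×5 + 6×0 = 87

Proposal B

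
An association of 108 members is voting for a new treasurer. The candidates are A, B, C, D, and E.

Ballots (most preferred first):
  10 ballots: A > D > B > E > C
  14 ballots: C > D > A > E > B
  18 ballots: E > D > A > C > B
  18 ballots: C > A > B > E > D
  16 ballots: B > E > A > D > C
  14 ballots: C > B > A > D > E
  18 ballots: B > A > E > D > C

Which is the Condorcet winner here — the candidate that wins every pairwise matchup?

A

A vs B: 60–48
A vs C: 62–46
A vs D: 76–32
A vs E: 74–34
A beats every other candidate.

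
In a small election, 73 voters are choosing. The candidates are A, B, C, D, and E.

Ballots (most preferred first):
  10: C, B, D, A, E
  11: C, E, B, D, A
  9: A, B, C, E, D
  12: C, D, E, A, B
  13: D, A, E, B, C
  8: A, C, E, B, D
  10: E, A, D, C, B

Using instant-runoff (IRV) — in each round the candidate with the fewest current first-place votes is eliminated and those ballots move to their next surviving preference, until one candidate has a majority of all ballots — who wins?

A

Round 1: A 17, B 0, C 33, D 13, E 10. B eliminated.
Round 2: A 17, C 33, D 13, E 10. E eliminated.
Round 3: A 27, C 33, D 13. D eliminated.
Round 4: A 40, C 33. A has a majority (≥37).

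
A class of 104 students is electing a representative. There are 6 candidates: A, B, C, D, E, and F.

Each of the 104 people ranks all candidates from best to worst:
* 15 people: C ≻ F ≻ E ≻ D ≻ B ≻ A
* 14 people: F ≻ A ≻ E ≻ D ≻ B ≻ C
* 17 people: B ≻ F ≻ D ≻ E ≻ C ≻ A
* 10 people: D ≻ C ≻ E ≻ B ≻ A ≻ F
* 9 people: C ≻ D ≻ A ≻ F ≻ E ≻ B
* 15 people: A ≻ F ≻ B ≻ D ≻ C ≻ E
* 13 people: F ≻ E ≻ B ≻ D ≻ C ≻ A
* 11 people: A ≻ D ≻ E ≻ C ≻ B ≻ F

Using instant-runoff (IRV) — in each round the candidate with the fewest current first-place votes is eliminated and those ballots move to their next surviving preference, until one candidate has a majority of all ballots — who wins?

Round 1: A 26, B 17, C 24, D 10, E 0, F 27. E eliminated.
Round 2: A 26, B 17, C 24, D 10, F 27. D eliminated.
Round 3: A 26, B 17, C 34, F 27. B eliminated.
Round 4: A 26, C 34, F 44. A eliminated.
Round 5: C 45, F 59. F has a majority (≥53).

F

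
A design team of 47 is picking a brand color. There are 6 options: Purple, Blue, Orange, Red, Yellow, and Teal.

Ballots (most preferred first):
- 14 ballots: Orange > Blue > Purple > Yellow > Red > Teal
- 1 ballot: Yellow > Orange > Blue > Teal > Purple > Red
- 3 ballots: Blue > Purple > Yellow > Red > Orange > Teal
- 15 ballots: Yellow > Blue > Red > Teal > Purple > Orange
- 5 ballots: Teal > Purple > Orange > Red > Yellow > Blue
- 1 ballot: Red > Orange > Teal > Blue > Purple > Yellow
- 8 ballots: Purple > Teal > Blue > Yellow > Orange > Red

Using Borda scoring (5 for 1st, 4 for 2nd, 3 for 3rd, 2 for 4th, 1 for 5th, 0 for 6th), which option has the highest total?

Blue

Purple: 14×3 + 1×1 + 3×4 + 15×1 + 5×4 + 1×1 + 8×5 = 131
Blue: 14×4 + 1×3 + 3×5 + 15×4 + 5×0 + 1×2 + 8×3 = 160
Orange: 14×5 + 1×4 + 3×1 + 15×0 + 5×3 + 1×4 + 8×1 = 104
Red: 14×1 + 1×0 + 3×2 + 15×3 + 5×2 + 1×5 + 8×0 = 80
Yellow: 14×2 + 1×5 + 3×3 + 15×5 + 5×1 + 1×0 + 8×2 = 138
Teal: 14×0 + 1×2 + 3×0 + 15×2 + 5×5 + 1×3 + 8×4 = 92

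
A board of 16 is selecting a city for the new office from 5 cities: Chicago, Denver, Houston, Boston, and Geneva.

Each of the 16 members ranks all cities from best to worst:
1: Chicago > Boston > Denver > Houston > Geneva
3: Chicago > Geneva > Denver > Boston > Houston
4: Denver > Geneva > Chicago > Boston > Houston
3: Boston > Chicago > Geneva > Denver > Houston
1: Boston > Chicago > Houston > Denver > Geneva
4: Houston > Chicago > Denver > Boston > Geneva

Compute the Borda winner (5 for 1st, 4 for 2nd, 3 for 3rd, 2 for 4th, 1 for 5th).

Chicago: 1×5 + 3×5 + 4×3 + 3×4 + 1×4 + 4×4 = 64
Denver: 1×3 + 3×3 + 4×5 + 3×2 + 1×2 + 4×3 = 52
Houston: 1×2 + 3×1 + 4×1 + 3×1 + 1×3 + 4×5 = 35
Boston: 1×4 + 3×2 + 4×2 + 3×5 + 1×5 + 4×2 = 46
Geneva: 1×1 + 3×4 + 4×4 + 3×3 + 1×1 + 4×1 = 43

Chicago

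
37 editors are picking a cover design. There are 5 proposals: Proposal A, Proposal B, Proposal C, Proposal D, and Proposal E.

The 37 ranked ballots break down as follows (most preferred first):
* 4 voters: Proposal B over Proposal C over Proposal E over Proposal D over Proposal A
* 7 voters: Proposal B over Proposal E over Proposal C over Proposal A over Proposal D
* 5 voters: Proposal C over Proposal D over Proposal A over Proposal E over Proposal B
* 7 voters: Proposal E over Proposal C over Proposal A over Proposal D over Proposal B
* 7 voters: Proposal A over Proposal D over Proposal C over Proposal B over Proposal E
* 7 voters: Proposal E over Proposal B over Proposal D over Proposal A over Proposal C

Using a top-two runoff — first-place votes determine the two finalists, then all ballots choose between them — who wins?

Proposal E

Round 1 first-place votes: Proposal A 7, Proposal B 11, Proposal C 5, Proposal D 0, Proposal E 14. Proposal E and Proposal B advance.
Runoff: Proposal E is ranked above Proposal B on 19 ballots, Proposal B above Proposal E on 18.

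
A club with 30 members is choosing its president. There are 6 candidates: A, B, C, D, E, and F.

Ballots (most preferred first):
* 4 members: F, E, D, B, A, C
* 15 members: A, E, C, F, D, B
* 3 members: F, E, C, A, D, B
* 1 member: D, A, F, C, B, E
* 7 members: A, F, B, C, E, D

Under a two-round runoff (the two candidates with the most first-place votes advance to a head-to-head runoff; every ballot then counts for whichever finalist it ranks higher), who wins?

Round 1 first-place votes: A 22, B 0, C 0, D 1, E 0, F 7. A and F advance.
Runoff: A is ranked above F on 23 ballots, F above A on 7.

A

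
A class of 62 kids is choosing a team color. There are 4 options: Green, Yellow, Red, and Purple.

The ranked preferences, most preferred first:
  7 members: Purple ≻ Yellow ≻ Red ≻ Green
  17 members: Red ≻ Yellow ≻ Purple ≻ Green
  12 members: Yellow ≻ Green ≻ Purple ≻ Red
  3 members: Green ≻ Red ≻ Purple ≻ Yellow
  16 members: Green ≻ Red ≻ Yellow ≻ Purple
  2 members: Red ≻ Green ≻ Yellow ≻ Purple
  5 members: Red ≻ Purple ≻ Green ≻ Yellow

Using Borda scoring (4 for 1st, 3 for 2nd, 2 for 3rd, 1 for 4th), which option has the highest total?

Green: 7×1 + 17×1 + 12×3 + 3×4 + 16×4 + 2×3 + 5×2 = 152
Yellow: 7×3 + 17×3 + 12×4 + 3×1 + 16×2 + 2×2 + 5×1 = 164
Red: 7×2 + 17×4 + 12×1 + 3×3 + 16×3 + 2×4 + 5×4 = 179
Purple: 7×4 + 17×2 + 12×2 + 3×2 + 16×1 + 2×1 + 5×3 = 125

Red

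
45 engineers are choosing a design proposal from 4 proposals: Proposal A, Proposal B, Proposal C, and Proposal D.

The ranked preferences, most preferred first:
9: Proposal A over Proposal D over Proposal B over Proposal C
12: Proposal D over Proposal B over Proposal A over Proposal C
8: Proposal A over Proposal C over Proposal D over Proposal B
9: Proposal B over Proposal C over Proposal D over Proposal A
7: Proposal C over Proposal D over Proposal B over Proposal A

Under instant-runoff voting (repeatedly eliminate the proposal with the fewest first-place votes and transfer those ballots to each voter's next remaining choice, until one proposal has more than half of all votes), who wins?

Proposal D

Round 1: Proposal A 17, Proposal B 9, Proposal C 7, Proposal D 12. Proposal C eliminated.
Round 2: Proposal A 17, Proposal B 9, Proposal D 19. Proposal B eliminated.
Round 3: Proposal A 17, Proposal D 28. Proposal D has a majority (≥23).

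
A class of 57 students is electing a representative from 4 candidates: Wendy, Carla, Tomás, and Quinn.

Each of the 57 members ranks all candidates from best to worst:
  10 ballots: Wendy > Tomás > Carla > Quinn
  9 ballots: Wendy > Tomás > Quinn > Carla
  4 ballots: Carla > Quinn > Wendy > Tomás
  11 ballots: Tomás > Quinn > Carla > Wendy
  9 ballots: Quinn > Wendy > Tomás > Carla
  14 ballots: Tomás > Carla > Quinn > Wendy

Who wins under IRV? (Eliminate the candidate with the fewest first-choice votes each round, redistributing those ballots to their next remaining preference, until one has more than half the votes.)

Round 1: Wendy 19, Carla 4, Tomás 25, Quinn 9. Carla eliminated.
Round 2: Wendy 19, Tomás 25, Quinn 13. Quinn eliminated.
Round 3: Wendy 32, Tomás 25. Wendy has a majority (≥29).

Wendy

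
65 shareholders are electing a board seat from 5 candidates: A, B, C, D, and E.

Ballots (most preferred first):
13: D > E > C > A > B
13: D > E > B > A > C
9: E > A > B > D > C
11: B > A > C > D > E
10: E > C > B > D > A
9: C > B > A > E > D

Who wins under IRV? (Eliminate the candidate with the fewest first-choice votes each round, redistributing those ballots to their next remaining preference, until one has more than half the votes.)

B

Round 1: A 0, B 11, C 9, D 26, E 19. A eliminated.
Round 2: B 11, C 9, D 26, E 19. C eliminated.
Round 3: B 20, D 26, E 19. E eliminated.
Round 4: B 39, D 26. B has a majority (≥33).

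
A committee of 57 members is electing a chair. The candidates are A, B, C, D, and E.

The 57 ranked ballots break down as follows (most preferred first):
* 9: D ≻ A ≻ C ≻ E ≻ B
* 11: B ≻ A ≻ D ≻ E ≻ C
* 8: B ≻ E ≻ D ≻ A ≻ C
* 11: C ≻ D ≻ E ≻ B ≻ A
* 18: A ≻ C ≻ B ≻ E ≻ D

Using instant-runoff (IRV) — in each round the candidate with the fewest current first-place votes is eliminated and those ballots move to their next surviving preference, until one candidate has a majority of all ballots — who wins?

Round 1: A 18, B 19, C 11, D 9, E 0. E eliminated.
Round 2: A 18, B 19, C 11, D 9. D eliminated.
Round 3: A 27, B 19, C 11. C eliminated.
Round 4: A 27, B 30. B has a majority (≥29).

B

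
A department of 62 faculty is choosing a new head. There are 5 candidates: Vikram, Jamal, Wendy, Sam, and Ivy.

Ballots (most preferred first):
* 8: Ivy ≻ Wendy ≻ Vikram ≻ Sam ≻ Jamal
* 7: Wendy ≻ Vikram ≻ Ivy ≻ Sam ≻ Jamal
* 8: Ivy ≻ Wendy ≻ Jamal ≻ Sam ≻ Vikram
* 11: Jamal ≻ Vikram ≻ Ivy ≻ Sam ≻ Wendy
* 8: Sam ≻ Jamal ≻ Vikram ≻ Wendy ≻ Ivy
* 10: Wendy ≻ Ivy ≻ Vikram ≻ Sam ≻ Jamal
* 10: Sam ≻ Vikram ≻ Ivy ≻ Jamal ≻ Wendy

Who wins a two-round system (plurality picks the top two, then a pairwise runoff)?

Wendy

Round 1 first-place votes: Vikram 0, Jamal 11, Wendy 17, Sam 18, Ivy 16. Sam and Wendy advance.
Runoff: Sam is ranked above Wendy on 29 ballots, Wendy above Sam on 33.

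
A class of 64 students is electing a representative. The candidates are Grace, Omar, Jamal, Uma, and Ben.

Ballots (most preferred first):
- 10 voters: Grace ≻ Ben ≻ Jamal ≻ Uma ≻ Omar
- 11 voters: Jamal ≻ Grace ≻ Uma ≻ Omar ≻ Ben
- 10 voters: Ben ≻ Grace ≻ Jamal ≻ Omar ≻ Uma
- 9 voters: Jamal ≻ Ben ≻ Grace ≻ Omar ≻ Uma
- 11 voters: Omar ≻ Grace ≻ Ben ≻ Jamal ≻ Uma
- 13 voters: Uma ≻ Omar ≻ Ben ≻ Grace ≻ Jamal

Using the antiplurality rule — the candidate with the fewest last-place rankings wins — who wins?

Grace

Last-place votes: Grace 0, Omar 10, Jamal 13, Uma 30, Ben 11.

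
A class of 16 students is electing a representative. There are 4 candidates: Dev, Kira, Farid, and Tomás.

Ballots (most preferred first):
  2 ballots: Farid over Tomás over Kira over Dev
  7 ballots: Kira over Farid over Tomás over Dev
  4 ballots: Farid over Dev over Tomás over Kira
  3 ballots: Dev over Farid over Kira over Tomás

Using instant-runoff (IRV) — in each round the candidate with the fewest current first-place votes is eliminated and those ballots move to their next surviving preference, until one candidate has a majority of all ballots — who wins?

Farid

Round 1: Dev 3, Kira 7, Farid 6, Tomás 0. Tomás eliminated.
Round 2: Dev 3, Kira 7, Farid 6. Dev eliminated.
Round 3: Kira 7, Farid 9. Farid has a majority (≥9).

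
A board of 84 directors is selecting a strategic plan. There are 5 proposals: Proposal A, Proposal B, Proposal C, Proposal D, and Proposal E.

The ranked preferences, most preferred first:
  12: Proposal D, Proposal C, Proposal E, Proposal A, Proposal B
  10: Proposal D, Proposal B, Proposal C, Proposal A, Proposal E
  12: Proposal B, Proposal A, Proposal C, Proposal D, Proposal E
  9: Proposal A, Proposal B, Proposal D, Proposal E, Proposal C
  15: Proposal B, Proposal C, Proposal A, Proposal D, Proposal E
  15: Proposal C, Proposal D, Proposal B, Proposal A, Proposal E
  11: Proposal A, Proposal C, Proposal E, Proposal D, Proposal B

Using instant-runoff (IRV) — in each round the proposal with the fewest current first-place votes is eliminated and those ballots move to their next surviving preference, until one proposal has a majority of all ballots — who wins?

Round 1: Proposal A 20, Proposal B 27, Proposal C 15, Proposal D 22, Proposal E 0. Proposal E eliminated.
Round 2: Proposal A 20, Proposal B 27, Proposal C 15, Proposal D 22. Proposal C eliminated.
Round 3: Proposal A 20, Proposal B 27, Proposal D 37. Proposal A eliminated.
Round 4: Proposal B 36, Proposal D 48. Proposal D has a majority (≥43).

Proposal D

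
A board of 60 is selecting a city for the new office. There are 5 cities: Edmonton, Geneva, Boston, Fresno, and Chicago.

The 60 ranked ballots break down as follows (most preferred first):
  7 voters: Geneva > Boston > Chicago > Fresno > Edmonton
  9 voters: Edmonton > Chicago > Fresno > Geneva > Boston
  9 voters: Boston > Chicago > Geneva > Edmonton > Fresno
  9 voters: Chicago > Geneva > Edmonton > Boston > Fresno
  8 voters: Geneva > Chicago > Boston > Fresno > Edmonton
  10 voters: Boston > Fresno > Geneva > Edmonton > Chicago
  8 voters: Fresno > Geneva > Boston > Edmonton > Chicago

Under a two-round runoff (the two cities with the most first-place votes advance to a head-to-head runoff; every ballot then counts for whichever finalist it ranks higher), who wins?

Geneva

Round 1 first-place votes: Edmonton 9, Geneva 15, Boston 19, Fresno 8, Chicago 9. Boston and Geneva advance.
Runoff: Boston is ranked above Geneva on 19 ballots, Geneva above Boston on 41.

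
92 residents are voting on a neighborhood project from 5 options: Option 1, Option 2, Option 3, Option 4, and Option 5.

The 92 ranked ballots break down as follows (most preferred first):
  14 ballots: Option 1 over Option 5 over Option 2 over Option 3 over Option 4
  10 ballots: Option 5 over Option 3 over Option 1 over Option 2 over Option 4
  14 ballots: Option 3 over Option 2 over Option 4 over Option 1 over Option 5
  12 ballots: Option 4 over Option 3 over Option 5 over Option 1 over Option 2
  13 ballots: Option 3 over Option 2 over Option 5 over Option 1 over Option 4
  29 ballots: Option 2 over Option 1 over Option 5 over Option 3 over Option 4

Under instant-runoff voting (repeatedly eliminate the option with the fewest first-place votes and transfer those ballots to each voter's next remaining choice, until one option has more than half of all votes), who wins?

Option 3

Round 1: Option 1 14, Option 2 29, Option 3 27, Option 4 12, Option 5 10. Option 5 eliminated.
Round 2: Option 1 14, Option 2 29, Option 3 37, Option 4 12. Option 4 eliminated.
Round 3: Option 1 14, Option 2 29, Option 3 49. Option 3 has a majority (≥47).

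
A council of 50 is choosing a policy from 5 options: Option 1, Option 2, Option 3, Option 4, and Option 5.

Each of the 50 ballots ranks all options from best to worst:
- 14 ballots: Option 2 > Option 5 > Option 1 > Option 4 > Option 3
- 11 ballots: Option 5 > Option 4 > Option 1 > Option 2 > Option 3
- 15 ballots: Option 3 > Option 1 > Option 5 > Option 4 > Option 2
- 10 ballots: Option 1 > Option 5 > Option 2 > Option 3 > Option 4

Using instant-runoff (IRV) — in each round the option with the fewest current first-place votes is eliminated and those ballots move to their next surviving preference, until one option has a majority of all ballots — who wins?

Round 1: Option 1 10, Option 2 14, Option 3 15, Option 4 0, Option 5 11. Option 4 eliminated.
Round 2: Option 1 10, Option 2 14, Option 3 15, Option 5 11. Option 1 eliminated.
Round 3: Option 2 14, Option 3 15, Option 5 21. Option 2 eliminated.
Round 4: Option 3 15, Option 5 35. Option 5 has a majority (≥26).

Option 5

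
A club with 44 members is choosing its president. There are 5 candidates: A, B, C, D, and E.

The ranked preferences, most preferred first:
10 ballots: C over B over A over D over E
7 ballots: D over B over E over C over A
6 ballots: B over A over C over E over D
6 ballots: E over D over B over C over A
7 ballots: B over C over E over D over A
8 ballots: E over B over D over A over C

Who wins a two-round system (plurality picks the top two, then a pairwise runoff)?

B

Round 1 first-place votes: A 0, B 13, C 10, D 7, E 14. E and B advance.
Runoff: E is ranked above B on 14 ballots, B above E on 30.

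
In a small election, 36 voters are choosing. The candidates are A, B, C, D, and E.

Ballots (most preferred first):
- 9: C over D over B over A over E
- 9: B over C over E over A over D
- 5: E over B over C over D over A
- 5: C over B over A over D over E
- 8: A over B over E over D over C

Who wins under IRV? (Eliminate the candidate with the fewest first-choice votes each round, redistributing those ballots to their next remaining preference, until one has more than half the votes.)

Round 1: A 8, B 9, C 14, D 0, E 5. D eliminated.
Round 2: A 8, B 9, C 14, E 5. E eliminated.
Round 3: A 8, B 14, C 14. A eliminated.
Round 4: B 22, C 14. B has a majority (≥19).

B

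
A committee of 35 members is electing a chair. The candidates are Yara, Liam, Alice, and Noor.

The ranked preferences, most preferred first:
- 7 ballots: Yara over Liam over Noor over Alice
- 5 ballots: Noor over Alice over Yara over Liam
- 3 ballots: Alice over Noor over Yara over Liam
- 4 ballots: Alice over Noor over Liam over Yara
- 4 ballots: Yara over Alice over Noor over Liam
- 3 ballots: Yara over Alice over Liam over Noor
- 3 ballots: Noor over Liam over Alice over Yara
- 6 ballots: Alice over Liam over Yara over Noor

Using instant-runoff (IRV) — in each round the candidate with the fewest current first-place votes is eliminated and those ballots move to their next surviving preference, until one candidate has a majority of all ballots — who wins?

Alice

Round 1: Yara 14, Liam 0, Alice 13, Noor 8. Liam eliminated.
Round 2: Yara 14, Alice 13, Noor 8. Noor eliminated.
Round 3: Yara 14, Alice 21. Alice has a majority (≥18).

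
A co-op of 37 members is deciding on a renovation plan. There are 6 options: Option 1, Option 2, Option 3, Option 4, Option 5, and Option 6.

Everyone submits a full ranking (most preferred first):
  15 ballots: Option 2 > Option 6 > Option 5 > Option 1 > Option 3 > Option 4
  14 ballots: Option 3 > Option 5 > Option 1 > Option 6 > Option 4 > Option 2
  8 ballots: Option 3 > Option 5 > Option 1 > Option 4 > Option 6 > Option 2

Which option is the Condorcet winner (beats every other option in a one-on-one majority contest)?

Option 3 vs Option 1: 22–15
Option 3 vs Option 2: 22–15
Option 3 vs Option 4: 37–0
Option 3 vs Option 5: 22–15
Option 3 vs Option 6: 22–15
Option 3 beats every other option.

Option 3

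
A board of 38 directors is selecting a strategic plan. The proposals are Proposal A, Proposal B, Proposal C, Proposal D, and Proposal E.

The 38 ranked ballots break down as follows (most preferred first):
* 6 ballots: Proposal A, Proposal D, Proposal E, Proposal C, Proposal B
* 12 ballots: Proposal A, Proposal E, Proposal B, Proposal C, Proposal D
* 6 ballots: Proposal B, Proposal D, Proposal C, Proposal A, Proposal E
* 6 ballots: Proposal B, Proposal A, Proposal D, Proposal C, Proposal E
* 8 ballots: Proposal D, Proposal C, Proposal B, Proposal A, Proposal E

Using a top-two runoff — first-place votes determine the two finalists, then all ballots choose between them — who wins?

Round 1 first-place votes: Proposal A 18, Proposal B 12, Proposal C 0, Proposal D 8, Proposal E 0. Proposal A and Proposal B advance.
Runoff: Proposal A is ranked above Proposal B on 18 ballots, Proposal B above Proposal A on 20.

Proposal B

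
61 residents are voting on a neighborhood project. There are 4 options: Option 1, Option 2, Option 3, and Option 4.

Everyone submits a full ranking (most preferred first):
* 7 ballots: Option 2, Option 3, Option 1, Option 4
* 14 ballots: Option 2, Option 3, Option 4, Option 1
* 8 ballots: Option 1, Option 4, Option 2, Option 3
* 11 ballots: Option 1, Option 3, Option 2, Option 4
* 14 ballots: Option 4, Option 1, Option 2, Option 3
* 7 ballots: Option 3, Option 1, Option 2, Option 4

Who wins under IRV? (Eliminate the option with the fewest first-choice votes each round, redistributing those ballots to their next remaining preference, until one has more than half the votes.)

Option 1

Round 1: Option 1 19, Option 2 21, Option 3 7, Option 4 14. Option 3 eliminated.
Round 2: Option 1 26, Option 2 21, Option 4 14. Option 4 eliminated.
Round 3: Option 1 40, Option 2 21. Option 1 has a majority (≥31).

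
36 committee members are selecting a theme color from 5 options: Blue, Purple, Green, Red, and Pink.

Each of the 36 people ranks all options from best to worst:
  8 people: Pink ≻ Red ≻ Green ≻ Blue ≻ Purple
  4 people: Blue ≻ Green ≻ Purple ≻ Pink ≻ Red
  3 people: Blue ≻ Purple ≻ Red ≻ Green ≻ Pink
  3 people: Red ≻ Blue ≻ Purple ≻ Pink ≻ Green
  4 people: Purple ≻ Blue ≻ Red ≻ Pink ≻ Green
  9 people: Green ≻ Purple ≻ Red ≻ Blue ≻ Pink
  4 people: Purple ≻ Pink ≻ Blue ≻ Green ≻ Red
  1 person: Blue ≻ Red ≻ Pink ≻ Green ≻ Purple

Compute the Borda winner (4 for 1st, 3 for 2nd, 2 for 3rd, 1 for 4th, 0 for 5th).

Blue: 8×1 + 4×4 + 3×4 + 3×3 + 4×3 + 9×1 + 4×2 + 1×4 = 78
Purple: 8×0 + 4×2 + 3×3 + 3×2 + 4×4 + 9×3 + 4×4 + 1×0 = 82
Green: 8×2 + 4×3 + 3×1 + 3×0 + 4×0 + 9×4 + 4×1 + 1×1 = 72
Red: 8×3 + 4×0 + 3×2 + 3×4 + 4×2 + 9×2 + 4×0 + 1×3 = 71
Pink: 8×4 + 4×1 + 3×0 + 3×1 + 4×1 + 9×0 + 4×3 + 1×2 = 57

Purple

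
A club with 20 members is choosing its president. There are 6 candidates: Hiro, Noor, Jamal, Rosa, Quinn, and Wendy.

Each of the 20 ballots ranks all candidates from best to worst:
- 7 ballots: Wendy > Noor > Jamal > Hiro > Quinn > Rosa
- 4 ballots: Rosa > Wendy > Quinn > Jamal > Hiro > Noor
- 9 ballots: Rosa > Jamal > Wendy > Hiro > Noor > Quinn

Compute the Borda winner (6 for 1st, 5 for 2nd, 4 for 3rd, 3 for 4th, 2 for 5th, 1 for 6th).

Hiro: 7×3 + 4×2 + 9×3 = 56
Noor: 7×5 + 4×1 + 9×2 = 57
Jamal: 7×4 + 4×3 + 9×5 = 85
Rosa: 7×1 + 4×6 + 9×6 = 85
Quinn: 7×2 + 4×4 + 9×1 = 39
Wendy: 7×6 + 4×5 + 9×4 = 98

Wendy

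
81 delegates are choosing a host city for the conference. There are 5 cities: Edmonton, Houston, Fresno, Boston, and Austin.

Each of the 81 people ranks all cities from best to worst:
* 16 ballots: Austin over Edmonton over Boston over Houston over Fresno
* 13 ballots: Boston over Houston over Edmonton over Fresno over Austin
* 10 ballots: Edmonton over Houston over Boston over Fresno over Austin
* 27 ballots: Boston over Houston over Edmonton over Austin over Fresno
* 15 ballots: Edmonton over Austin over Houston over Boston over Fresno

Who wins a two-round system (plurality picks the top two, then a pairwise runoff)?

Edmonton

Round 1 first-place votes: Edmonton 25, Houston 0, Fresno 0, Boston 40, Austin 16. Boston and Edmonton advance.
Runoff: Boston is ranked above Edmonton on 40 ballots, Edmonton above Boston on 41.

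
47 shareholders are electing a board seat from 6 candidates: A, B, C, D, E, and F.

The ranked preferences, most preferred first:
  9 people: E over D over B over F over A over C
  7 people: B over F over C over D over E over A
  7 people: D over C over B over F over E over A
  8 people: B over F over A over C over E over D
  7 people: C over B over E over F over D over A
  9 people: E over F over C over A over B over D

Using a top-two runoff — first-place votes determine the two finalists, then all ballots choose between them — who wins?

B

Round 1 first-place votes: A 0, B 15, C 7, D 7, E 18, F 0. E and B advance.
Runoff: E is ranked above B on 18 ballots, B above E on 29.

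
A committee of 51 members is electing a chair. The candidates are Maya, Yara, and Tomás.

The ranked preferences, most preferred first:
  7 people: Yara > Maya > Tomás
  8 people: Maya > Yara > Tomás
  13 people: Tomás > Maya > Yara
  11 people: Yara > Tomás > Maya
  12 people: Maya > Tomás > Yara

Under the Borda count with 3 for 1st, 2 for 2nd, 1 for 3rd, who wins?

Maya: 7×2 + 8×3 + 13×2 + 11×1 + 12×3 = 111
Yara: 7×3 + 8×2 + 13×1 + 11×3 + 12×1 = 95
Tomás: 7×1 + 8×1 + 13×3 + 11×2 + 12×2 = 100

Maya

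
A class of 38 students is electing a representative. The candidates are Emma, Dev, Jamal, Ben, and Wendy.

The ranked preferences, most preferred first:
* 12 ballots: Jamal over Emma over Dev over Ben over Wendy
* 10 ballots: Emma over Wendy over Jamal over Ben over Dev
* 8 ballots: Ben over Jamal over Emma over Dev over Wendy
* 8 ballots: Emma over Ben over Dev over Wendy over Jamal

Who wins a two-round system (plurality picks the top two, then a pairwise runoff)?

Round 1 first-place votes: Emma 18, Dev 0, Jamal 12, Ben 8, Wendy 0. Emma and Jamal advance.
Runoff: Emma is ranked above Jamal on 18 ballots, Jamal above Emma on 20.

Jamal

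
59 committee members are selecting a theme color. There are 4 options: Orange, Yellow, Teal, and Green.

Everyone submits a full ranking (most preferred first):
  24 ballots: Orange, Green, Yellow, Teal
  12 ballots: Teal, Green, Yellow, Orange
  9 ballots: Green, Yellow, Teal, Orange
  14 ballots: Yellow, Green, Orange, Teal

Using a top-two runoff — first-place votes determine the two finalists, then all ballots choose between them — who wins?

Yellow

Round 1 first-place votes: Orange 24, Yellow 14, Teal 12, Green 9. Orange and Yellow advance.
Runoff: Orange is ranked above Yellow on 24 ballots, Yellow above Orange on 35.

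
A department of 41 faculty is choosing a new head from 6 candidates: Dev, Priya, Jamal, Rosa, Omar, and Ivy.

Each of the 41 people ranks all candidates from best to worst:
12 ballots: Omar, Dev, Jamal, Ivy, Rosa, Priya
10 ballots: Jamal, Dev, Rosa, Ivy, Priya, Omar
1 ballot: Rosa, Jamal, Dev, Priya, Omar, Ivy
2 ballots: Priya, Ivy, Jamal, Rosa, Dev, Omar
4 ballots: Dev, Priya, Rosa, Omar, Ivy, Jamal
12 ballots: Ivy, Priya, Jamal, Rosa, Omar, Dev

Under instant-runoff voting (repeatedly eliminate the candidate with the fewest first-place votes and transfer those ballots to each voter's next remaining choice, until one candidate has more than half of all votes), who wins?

Ivy

Round 1: Dev 4, Priya 2, Jamal 10, Rosa 1, Omar 12, Ivy 12. Rosa eliminated.
Round 2: Dev 4, Priya 2, Jamal 11, Omar 12, Ivy 12. Priya eliminated.
Round 3: Dev 4, Jamal 11, Omar 12, Ivy 14. Dev eliminated.
Round 4: Jamal 11, Omar 16, Ivy 14. Jamal eliminated.
Round 5: Omar 17, Ivy 24. Ivy has a majority (≥21).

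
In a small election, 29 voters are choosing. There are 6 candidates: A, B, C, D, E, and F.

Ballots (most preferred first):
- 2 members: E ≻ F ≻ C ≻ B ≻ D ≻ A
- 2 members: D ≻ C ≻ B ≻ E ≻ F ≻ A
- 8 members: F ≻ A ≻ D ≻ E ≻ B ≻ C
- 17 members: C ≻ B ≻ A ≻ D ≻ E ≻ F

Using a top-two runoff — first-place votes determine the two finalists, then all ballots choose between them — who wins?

C

Round 1 first-place votes: A 0, B 0, C 17, D 2, E 2, F 8. C and F advance.
Runoff: C is ranked above F on 19 ballots, F above C on 10.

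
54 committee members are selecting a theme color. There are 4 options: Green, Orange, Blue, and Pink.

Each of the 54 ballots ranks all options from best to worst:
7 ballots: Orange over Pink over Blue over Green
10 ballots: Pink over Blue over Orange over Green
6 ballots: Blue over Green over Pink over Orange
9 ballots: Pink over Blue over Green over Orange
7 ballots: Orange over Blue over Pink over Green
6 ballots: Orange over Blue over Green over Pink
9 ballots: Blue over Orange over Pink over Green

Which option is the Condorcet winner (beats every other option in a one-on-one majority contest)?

Blue

Blue vs Green: 54–0
Blue vs Orange: 34–20
Blue vs Pink: 28–26
Blue beats every other option.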